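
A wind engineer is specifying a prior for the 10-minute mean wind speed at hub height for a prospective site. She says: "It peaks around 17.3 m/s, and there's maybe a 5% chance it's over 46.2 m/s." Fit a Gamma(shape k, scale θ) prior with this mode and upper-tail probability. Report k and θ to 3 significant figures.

k ≈ 3.79, θ ≈ 6.2

Gamma(k,θ) with k>1 has mode (k−1)θ, so θ = 17.3/(k−1).
Need P(X < 46.2) = 0.95 with θ tied to k this way. Start at k = 2, θ = 17.3: P(X<46.2) ≈ 0.746.
Too low — raise k to concentrate. Iterating converges to k ≈ 3.79.
Then θ = 17.3/(3.79−1) ≈ 6.2.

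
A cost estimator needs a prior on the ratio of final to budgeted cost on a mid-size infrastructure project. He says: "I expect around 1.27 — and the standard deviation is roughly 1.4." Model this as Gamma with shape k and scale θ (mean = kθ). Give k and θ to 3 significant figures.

For Gamma(k, scale θ): mean = kθ, variance = kθ², so CV = 1/√k.
CV = SD/mean = 1.4/1.27 = 1.102, hence k = 1/CV² = 0.823.
Then θ = mean/k = 1.27/0.823 = 1.54.

k ≈ 0.823, θ ≈ 1.54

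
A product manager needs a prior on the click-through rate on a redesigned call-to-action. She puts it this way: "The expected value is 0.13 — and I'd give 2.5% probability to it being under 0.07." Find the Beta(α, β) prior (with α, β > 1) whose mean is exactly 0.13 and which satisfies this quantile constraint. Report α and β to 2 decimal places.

With mean 0.13 fixed, write α = 0.13s, β = 0.87s where s = α+β.
Need P(θ < 0.07) = 0.025 under Beta(0.13s, 0.87s). Normal approximation: (q−m)/√(m(1−m)/s) ≈ z_{0.025} = -1.96, so s ≈ 0.13·0.87·(-1.96)²/(0.07−0.13)² = 120.7.
At s = 120.7: P(θ<0.07) ≈ 0.012. Adjusting to match 0.025 gives s ≈ 93.06.
So α = 0.13·93.06 ≈ 12.10, β = 0.87·93.06 ≈ 80.96.

α ≈ 12.10, β ≈ 80.96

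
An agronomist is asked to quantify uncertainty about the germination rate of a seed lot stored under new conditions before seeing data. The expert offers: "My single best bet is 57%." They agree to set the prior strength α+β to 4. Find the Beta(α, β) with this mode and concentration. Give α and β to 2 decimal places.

For α,β > 1 the Beta mode is (α−1)/(α+β−2). With α+β = 4, the mode is (α−1)/2.
Set (α−1)/2 = 0.57 → α = 1 + 0.57·2 = 2.14.
β = 4 − α = 1.86.

α = 2.14, β = 1.86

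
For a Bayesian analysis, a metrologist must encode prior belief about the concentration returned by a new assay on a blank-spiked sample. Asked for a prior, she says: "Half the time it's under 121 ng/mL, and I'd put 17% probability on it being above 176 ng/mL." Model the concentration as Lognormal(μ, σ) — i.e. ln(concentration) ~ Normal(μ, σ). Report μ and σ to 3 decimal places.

μ ≈ 4.796, σ ≈ 0.393

If T ~ Lognormal(μ,σ) then ln T ~ Normal(μ,σ), so the p-quantile of ln T is μ + z_p·σ.
ln(121) = 4.796 and ln(176) = 5.17; z_{0.5} = 0, z_{0.83} = 0.9542.
σ = (5.17 − 4.796)/(0.9542 − (0)) = 0.393.
μ = 4.796 − (0)·0.393 = 4.796.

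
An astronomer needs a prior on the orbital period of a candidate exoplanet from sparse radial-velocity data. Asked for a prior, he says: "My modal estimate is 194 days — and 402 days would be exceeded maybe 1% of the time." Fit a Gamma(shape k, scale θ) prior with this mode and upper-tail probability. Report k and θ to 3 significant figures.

Gamma(k,θ) with k>1 has mode (k−1)θ, so θ = 194/(k−1).
Need P(X < 402) = 0.99 with θ tied to k this way. Start at k = 2, θ = 194: P(X<402) ≈ 0.613.
Too low — raise k to concentrate. Iterating converges to k ≈ 10.2.
Then θ = 194/(10.2−1) ≈ 21.1.

k ≈ 10.2, θ ≈ 21.1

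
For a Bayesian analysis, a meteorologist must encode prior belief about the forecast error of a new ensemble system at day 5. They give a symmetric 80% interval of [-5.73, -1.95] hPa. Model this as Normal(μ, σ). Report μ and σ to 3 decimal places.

μ = -3.840, σ = 1.475

A symmetric 80% interval runs μ ± z·σ with z = 1.282.
Half-width = 1.89, so σ = 1.89/1.282 = 1.475.
μ is the interval midpoint, -3.840.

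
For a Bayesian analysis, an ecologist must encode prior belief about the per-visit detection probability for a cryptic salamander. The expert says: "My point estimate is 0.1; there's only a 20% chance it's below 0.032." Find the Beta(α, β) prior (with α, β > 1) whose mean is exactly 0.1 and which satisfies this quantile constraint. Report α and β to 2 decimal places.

With mean 0.1 fixed, write α = 0.1s, β = 0.9s where s = α+β.
Need P(θ < 0.032) = 0.2 under Beta(0.1s, 0.9s). Normal approximation: (q−m)/√(m(1−m)/s) ≈ z_{0.2} = -0.842, so s ≈ 0.1·0.9·(-0.842)²/(0.032−0.1)² = 13.8.
At s = 13.8: P(θ<0.032) ≈ 0.189. Adjusting to match 0.2 gives s ≈ 13.04.
So α = 0.1·13.04 ≈ 1.30, β = 0.9·13.04 ≈ 11.74.

α ≈ 1.30, β ≈ 11.74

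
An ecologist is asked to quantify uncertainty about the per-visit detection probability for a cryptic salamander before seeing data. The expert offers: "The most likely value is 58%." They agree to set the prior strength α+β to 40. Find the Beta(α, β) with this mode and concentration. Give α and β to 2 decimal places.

For α,β > 1 the Beta mode is (α−1)/(α+β−2). With α+β = 40, the mode is (α−1)/38.
Set (α−1)/38 = 0.58 → α = 1 + 0.58·38 = 23.04.
β = 40 − α = 16.96.

α = 23.04, β = 16.96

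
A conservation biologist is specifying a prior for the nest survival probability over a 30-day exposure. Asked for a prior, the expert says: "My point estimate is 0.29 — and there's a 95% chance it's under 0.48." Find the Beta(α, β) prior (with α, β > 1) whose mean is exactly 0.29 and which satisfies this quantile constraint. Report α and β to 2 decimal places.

α ≈ 4.92, β ≈ 12.04

With mean 0.29 fixed, write α = 0.29s, β = 0.71s where s = α+β.
Need P(θ < 0.48) = 0.95 under Beta(0.29s, 0.71s). Normal approximation: (q−m)/√(m(1−m)/s) ≈ z_{0.95} = 1.64, so s ≈ 0.29·0.71·(1.64)²/(0.48−0.29)² = 15.4.
At s = 15.4: P(θ<0.48) ≈ 0.942. Adjusting to match 0.95 gives s ≈ 16.96.
So α = 0.29·16.96 ≈ 4.92, β = 0.71·16.96 ≈ 12.04.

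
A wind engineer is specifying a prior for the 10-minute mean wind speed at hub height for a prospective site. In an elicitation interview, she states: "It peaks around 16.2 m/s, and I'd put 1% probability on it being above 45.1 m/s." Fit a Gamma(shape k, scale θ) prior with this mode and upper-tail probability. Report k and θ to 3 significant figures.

k ≈ 5.37, θ ≈ 3.71

Gamma(k,θ) with k>1 has mode (k−1)θ, so θ = 16.2/(k−1).
Need P(X < 45.1) = 0.99 with θ tied to k this way. Start at k = 2, θ = 16.2: P(X<45.1) ≈ 0.766.
Too low — raise k to concentrate. Iterating converges to k ≈ 5.37.
Then θ = 16.2/(5.37−1) ≈ 3.71.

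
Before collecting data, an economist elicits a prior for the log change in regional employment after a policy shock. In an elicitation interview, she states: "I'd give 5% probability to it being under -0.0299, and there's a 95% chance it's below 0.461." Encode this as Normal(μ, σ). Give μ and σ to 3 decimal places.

μ = 0.216, σ = 0.149

The p-quantile of Normal(μ,σ) is μ + z_p·σ, with z_{0.05} = -1.645 and z_{0.95} = 1.645.
Eliminate σ: μ = (z₂·x₁ − z₁·x₂)/(z₂ − z₁) = (1.645·-0.0299 − (-1.645)·0.461)/3.29 = 0.216.
Then σ = (x₂ − x₁)/(z₂ − z₁) = (0.461 − -0.0299)/3.29 = 0.149.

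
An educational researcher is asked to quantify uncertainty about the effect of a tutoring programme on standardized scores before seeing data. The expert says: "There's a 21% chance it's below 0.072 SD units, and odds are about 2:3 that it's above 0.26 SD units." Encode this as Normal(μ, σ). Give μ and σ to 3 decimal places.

μ = 0.215, σ = 0.177

The p-quantile of Normal(μ,σ) is μ + z_p·σ, with z_{0.21} = -0.8064 and z_{0.6} = 0.2533.
Eliminate σ: μ = (z₂·x₁ − z₁·x₂)/(z₂ − z₁) = (0.2533·0.072 − (-0.8064)·0.26)/1.06 = 0.215.
Then σ = (x₂ − x₁)/(z₂ − z₁) = (0.26 − 0.072)/1.06 = 0.177.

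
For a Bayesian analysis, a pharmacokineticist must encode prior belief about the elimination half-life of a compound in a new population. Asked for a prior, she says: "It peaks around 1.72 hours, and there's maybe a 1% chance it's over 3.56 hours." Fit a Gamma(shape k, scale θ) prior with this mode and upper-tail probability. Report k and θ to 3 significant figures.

Gamma(k,θ) with k>1 has mode (k−1)θ, so θ = 1.72/(k−1).
Need P(X < 3.56) = 0.99 with θ tied to k this way. Start at k = 2, θ = 1.72: P(X<3.56) ≈ 0.613.
Too low — raise k to concentrate. Iterating converges to k ≈ 10.2.
Then θ = 1.72/(10.2−1) ≈ 0.187.

k ≈ 10.2, θ ≈ 0.187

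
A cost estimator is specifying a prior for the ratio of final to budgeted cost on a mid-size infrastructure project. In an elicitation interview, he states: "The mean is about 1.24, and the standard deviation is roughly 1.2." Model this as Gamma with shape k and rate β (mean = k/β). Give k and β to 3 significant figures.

k ≈ 1.07, β ≈ 0.861

For Gamma(k, rate β): mean = k/β, variance = k/β², so CV = 1/√k.
CV = SD/mean = 1.2/1.24 = 0.9677, hence k = 1/CV² = 1.07.
Then β = k/mean = 1.07/1.24 = 0.861.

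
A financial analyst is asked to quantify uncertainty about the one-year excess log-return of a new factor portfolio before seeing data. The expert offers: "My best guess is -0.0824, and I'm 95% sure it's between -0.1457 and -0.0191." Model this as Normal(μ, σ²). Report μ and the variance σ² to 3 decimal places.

A symmetric 95% interval runs μ ± z·σ with z = 1.96.
Half-width = 0.0633, so σ = 0.0633/1.96 = 0.0323 and σ² = 0.001.
μ is the stated best guess, -0.082.

μ = -0.082, σ² = 0.001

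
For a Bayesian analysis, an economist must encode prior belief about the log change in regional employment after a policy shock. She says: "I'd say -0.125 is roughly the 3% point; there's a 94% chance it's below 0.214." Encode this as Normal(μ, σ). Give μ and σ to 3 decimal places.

μ = 0.061, σ = 0.099

For Normal(μ,σ), the p-quantile is μ + z_p·σ. Here z_{0.03} = -1.881, z_{0.94} = 1.555.
So -0.125 = μ − 1.881σ and 0.214 = μ + 1.555σ.
Subtracting: σ = (0.214 − -0.125)/(1.555 − (-1.881)) = 0.099.
Then μ = -0.125 − (-1.881)·0.099 = 0.061.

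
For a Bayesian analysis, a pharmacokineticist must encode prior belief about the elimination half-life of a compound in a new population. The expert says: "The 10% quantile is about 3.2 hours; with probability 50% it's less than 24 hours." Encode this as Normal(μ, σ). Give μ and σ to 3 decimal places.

μ = 24.000, σ = 16.230

For Normal(μ,σ), the p-quantile is μ + z_p·σ. Here z_{0.1} = -1.282, z_{0.5} = 0.
So 3.2 = μ − 1.282σ and 24 = μ + 0σ.
Subtracting: σ = (24 − 3.2)/(0 − (-1.282)) = 16.230.
Then μ = 3.2 − (-1.282)·16.230 = 24.000.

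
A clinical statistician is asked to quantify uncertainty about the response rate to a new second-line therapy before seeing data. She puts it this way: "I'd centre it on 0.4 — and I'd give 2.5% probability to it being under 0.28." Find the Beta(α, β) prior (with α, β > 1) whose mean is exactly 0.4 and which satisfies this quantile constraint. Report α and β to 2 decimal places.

With mean 0.4 fixed, write α = 0.4s, β = 0.6s where s = α+β.
Need P(θ < 0.28) = 0.025 under Beta(0.4s, 0.6s). Normal approximation: (q−m)/√(m(1−m)/s) ≈ z_{0.025} = -1.96, so s ≈ 0.4·0.6·(-1.96)²/(0.28−0.4)² = 64.0.
At s = 64.0: P(θ<0.28) ≈ 0.021. Adjusting to match 0.025 gives s ≈ 59.27.
So α = 0.4·59.27 ≈ 23.71, β = 0.6·59.27 ≈ 35.56.

α ≈ 23.71, β ≈ 35.56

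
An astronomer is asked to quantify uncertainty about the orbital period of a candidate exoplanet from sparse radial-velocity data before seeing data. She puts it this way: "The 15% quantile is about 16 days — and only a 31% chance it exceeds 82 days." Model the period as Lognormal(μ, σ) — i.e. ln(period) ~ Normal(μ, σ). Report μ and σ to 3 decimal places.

If T ~ Lognormal(μ,σ) then ln T ~ Normal(μ,σ), so the p-quantile of ln T is μ + z_p·σ.
ln(16) = 2.773 and ln(82) = 4.407; z_{0.15} = -1.036, z_{0.69} = 0.4959.
σ = (4.407 − 2.773)/(0.4959 − (-1.036)) = 1.066.
μ = 2.773 − (-1.036)·1.066 = 3.878.

μ ≈ 3.878, σ ≈ 1.066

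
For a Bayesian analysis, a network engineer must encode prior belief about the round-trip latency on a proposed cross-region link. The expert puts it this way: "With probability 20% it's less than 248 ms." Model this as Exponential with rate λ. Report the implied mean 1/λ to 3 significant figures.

P(T < 248.0) = 1 − e^(−λ·248.0) = 0.2, so λ = −ln(1−0.2)/248.0 = −ln(0.8)/248.0 = 0.0009.
Mean = 1/λ = 1110 ms.

mean ≈ 1110 ms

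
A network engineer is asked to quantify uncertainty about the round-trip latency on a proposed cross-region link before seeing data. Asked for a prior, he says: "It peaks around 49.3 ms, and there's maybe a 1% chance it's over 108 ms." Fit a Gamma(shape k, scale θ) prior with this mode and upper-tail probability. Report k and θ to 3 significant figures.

Gamma(k,θ) with k>1 has mode (k−1)θ, so θ = 49.3/(k−1).
Need P(X < 108) = 0.99 with θ tied to k this way. Start at k = 2, θ = 49.3: P(X<108) ≈ 0.643.
Too low — raise k to concentrate. Iterating converges to k ≈ 8.85.
Then θ = 49.3/(8.85−1) ≈ 6.28.

k ≈ 8.85, θ ≈ 6.28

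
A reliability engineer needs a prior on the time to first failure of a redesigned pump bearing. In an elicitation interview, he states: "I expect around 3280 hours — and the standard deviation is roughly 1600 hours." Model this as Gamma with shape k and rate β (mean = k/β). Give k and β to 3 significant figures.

For Gamma(k, rate β): mean = k/β, variance = k/β², so CV = 1/√k.
CV = SD/mean = 1600/3280 = 0.4878, hence k = 1/CV² = 4.2.
Then β = k/mean = 4.2/3280 = 0.00128.

k ≈ 4.2, β ≈ 0.00128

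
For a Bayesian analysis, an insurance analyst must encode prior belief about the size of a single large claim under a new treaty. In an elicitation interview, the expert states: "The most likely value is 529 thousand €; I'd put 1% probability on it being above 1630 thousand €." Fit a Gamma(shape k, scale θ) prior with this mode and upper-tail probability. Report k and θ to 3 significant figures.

k ≈ 4.53, θ ≈ 150

Gamma(k,θ) with k>1 has mode (k−1)θ, so θ = 529/(k−1).
Need P(X < 1630) = 0.99 with θ tied to k this way. Start at k = 2, θ = 529: P(X<1630) ≈ 0.813.
Too low — raise k to concentrate. Iterating converges to k ≈ 4.53.
Then θ = 529/(4.53−1) ≈ 150.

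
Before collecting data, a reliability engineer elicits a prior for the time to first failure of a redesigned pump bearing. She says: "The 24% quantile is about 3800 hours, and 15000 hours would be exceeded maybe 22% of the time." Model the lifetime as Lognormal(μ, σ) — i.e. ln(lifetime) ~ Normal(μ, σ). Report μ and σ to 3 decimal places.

μ ≈ 8.899, σ ≈ 0.929

If T ~ Lognormal(μ,σ) then ln T ~ Normal(μ,σ), so the p-quantile of ln T is μ + z_p·σ.
ln(3800) = 8.243 and ln(15000) = 9.616; z_{0.24} = -0.7063, z_{0.78} = 0.7722.
σ = (9.616 − 8.243)/(0.7722 − (-0.7063)) = 0.929.
μ = 8.243 − (-0.7063)·0.929 = 8.899.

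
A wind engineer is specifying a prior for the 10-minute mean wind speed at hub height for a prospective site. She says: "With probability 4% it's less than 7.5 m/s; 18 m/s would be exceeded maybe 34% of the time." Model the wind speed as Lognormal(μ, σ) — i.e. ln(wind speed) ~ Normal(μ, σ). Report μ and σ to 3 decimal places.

μ ≈ 2.723, σ ≈ 0.405

If T ~ Lognormal(μ,σ) then ln T ~ Normal(μ,σ), so the p-quantile of ln T is μ + z_p·σ.
ln(7.5) = 2.015 and ln(18) = 2.89; z_{0.04} = -1.751, z_{0.66} = 0.4125.
σ = (2.89 − 2.015)/(0.4125 − (-1.751)) = 0.405.
μ = 2.015 − (-1.751)·0.405 = 2.723.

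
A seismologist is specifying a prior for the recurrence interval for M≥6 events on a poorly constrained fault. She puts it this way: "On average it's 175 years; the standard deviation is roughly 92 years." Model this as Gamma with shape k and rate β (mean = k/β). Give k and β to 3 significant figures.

k ≈ 3.62, β ≈ 0.0207

For Gamma(k, rate β): mean = k/β, variance = k/β², so CV = 1/√k.
CV = SD/mean = 92/175 = 0.5257, hence k = 1/CV² = 3.62.
Then β = k/mean = 3.62/175 = 0.0207.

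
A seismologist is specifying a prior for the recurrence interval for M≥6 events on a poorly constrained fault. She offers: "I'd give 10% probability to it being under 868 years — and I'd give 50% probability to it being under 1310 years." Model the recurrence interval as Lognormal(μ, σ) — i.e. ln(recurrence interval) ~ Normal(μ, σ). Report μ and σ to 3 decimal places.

μ ≈ 7.178, σ ≈ 0.321

If T ~ Lognormal(μ,σ) then ln T ~ Normal(μ,σ), so the p-quantile of ln T is μ + z_p·σ.
ln(868) = 6.766 and ln(1310) = 7.178; z_{0.1} = -1.282, z_{0.5} = 0.
σ = (7.178 − 6.766)/(0 − (-1.282)) = 0.321.
μ = 6.766 − (-1.282)·0.321 = 7.178.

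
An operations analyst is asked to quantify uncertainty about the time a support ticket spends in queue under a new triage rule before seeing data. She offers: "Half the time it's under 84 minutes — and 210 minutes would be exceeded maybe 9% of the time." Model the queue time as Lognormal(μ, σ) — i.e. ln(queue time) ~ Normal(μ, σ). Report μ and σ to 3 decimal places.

μ ≈ 4.431, σ ≈ 0.683

If T ~ Lognormal(μ,σ) then ln T ~ Normal(μ,σ), so the p-quantile of ln T is μ + z_p·σ.
ln(84) = 4.431 and ln(210) = 5.347; z_{0.5} = 0, z_{0.91} = 1.341.
σ = (5.347 − 4.431)/(1.341 − (0)) = 0.683.
μ = 4.431 − (0)·0.683 = 4.431.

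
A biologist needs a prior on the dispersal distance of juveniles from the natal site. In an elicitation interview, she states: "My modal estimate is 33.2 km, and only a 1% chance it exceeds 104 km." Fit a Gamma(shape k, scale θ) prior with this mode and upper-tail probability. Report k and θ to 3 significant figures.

k ≈ 4.42, θ ≈ 9.72

Gamma(k,θ) with k>1 has mode (k−1)θ, so θ = 33.2/(k−1).
Need P(X < 104) = 0.99 with θ tied to k this way. Start at k = 2, θ = 33.2: P(X<104) ≈ 0.820.
Too low — raise k to concentrate. Iterating converges to k ≈ 4.42.
Then θ = 33.2/(4.42−1) ≈ 9.72.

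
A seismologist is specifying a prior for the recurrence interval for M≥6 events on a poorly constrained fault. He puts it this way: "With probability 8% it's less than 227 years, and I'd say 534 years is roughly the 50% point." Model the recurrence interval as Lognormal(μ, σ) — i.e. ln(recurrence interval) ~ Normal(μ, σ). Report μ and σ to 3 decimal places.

μ ≈ 6.280, σ ≈ 0.609

If T ~ Lognormal(μ,σ) then ln T ~ Normal(μ,σ), so the p-quantile of ln T is μ + z_p·σ.
ln(227) = 5.425 and ln(534) = 6.28; z_{0.08} = -1.405, z_{0.5} = 0.
σ = (6.28 − 5.425)/(0 − (-1.405)) = 0.609.
μ = 5.425 − (-1.405)·0.609 = 6.280.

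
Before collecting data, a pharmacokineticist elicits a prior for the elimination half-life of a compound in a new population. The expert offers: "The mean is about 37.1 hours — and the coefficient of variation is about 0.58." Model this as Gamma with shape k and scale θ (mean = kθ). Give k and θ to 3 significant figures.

k ≈ 2.97, θ ≈ 12.5

For Gamma(k, scale θ): mean = kθ, variance = kθ², so CV = 1/√k.
CV = 0.58, hence k = 1/CV² = 2.97.
Then θ = mean/k = 37.1/2.97 = 12.5.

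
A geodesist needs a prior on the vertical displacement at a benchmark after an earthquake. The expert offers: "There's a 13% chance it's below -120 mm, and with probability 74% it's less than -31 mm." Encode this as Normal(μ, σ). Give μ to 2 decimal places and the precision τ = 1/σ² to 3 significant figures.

μ = -63.35, τ = 0.000395

For Normal(μ,σ), the p-quantile is μ + z_p·σ. Here z_{0.13} = -1.126, z_{0.74} = 0.6433.
So -120 = μ − 1.126σ and -31 = μ + 0.6433σ.
Subtracting: σ = (-31 − -120)/(0.6433 − (-1.126)) = 50.29.
Then μ = -120 − (-1.126)·50.29 = -63.35.
Precision τ = 1/σ² = 1/50.29² = 0.000395.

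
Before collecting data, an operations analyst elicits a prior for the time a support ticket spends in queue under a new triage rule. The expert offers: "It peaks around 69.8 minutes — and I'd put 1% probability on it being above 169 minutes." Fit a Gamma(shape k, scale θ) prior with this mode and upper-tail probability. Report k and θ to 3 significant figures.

Gamma(k,θ) with k>1 has mode (k−1)θ, so θ = 69.8/(k−1).
Need P(X < 169) = 0.99 with θ tied to k this way. Start at k = 2, θ = 69.8: P(X<169) ≈ 0.696.
Too low — raise k to concentrate. Iterating converges to k ≈ 7.04.
Then θ = 69.8/(7.04−1) ≈ 11.5.

k ≈ 7.04, θ ≈ 11.5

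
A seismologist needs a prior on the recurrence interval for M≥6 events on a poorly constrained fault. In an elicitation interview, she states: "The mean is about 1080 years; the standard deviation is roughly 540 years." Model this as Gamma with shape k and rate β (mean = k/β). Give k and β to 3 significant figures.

For Gamma(k, rate β): mean = k/β, variance = k/β², so CV = 1/√k.
CV = SD/mean = 540/1080 = 0.5, hence k = 1/CV² = 4.
Then β = k/mean = 4/1080 = 0.0037.

k ≈ 4, β ≈ 0.0037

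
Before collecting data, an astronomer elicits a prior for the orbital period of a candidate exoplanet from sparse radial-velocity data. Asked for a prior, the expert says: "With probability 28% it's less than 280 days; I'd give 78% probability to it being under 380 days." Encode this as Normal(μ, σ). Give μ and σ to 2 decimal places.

For Normal(μ,σ), the p-quantile is μ + z_p·σ. Here z_{0.28} = -0.5828, z_{0.78} = 0.7722.
So 280 = μ − 0.5828σ and 380 = μ + 0.7722σ.
Subtracting: σ = (380 − 280)/(0.7722 − (-0.5828)) = 73.80.
Then μ = 280 − (-0.5828)·73.80 = 323.01.

μ = 323.01, σ = 73.80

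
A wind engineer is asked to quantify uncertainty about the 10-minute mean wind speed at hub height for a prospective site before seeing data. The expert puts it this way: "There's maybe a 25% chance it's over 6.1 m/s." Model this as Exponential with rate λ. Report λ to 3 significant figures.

λ ≈ 0.227

P(T > 6.1) = e^(−λ·6.1) = 0.25, so λ = −ln(0.25)/6.1 = 0.227.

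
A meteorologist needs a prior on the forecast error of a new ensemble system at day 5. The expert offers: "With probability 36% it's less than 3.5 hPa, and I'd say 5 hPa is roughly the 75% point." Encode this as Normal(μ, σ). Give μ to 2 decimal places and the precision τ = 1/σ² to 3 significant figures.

For Normal(μ,σ), the p-quantile is μ + z_p·σ. Here z_{0.36} = -0.3585, z_{0.75} = 0.6745.
So 3.5 = μ − 0.3585σ and 5 = μ + 0.6745σ.
Subtracting: σ = (5 − 3.5)/(0.6745 − (-0.3585)) = 1.45.
Then μ = 3.5 − (-0.3585)·1.45 = 4.02.
Precision τ = 1/σ² = 1/1.452² = 0.474.

μ = 4.02, τ = 0.474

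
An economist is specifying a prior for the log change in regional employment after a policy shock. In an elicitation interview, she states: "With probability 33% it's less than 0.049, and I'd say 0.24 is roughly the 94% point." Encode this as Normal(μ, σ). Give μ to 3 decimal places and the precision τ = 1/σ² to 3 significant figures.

For Normal(μ,σ), the p-quantile is μ + z_p·σ. Here z_{0.33} = -0.4399, z_{0.94} = 1.555.
So 0.049 = μ − 0.4399σ and 0.24 = μ + 1.555σ.
Subtracting: σ = (0.24 − 0.049)/(1.555 − (-0.4399)) = 0.096.
Then μ = 0.049 − (-0.4399)·0.096 = 0.091.
Precision τ = 1/σ² = 1/0.09575² = 109.

μ = 0.091, τ = 109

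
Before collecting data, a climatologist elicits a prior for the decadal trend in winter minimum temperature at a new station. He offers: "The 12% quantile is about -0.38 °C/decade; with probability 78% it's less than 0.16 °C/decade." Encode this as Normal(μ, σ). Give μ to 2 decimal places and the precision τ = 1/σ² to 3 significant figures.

μ = -0.05, τ = 13

For Normal(μ,σ), the p-quantile is μ + z_p·σ. Here z_{0.12} = -1.175, z_{0.78} = 0.7722.
So -0.38 = μ − 1.175σ and 0.16 = μ + 0.7722σ.
Subtracting: σ = (0.16 − -0.38)/(0.7722 − (-1.175)) = 0.28.
Then μ = -0.38 − (-1.175)·0.28 = -0.05.
Precision τ = 1/σ² = 1/0.2773² = 13.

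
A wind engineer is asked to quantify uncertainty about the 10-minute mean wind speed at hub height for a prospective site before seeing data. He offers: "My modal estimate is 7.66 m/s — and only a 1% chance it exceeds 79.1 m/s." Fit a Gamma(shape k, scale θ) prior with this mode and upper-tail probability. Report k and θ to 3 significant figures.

k ≈ 1.56, θ ≈ 13.6

Gamma(k,θ) with k>1 has mode (k−1)θ, so θ = 7.66/(k−1).
Need P(X < 79.1) = 0.99 with θ tied to k this way. Start at k = 2, θ = 7.66: P(X<79.1) ≈ 1.000.
Too high — lower k to spread out. Iterating converges to k ≈ 1.56.
Then θ = 7.66/(1.56−1) ≈ 13.6.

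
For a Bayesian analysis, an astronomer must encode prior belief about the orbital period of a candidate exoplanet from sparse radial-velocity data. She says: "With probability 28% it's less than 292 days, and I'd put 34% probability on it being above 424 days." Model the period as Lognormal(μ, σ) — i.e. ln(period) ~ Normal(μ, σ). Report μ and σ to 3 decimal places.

μ ≈ 5.895, σ ≈ 0.375

If T ~ Lognormal(μ,σ) then ln T ~ Normal(μ,σ), so the p-quantile of ln T is μ + z_p·σ.
ln(292) = 5.677 and ln(424) = 6.05; z_{0.28} = -0.5828, z_{0.66} = 0.4125.
σ = (6.05 − 5.677)/(0.4125 − (-0.5828)) = 0.375.
μ = 5.677 − (-0.5828)·0.375 = 5.895.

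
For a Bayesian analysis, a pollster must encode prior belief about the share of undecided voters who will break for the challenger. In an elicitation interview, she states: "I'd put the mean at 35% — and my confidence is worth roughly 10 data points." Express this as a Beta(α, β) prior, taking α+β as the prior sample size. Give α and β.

Under the effective-sample-size interpretation, Beta(α, β) has prior mean α/(α+β) and prior sample size α+β.
So α+β = 10 and α/(α+β) = 0.35, giving α = 0.35·10 = 3.5 and β = 10 − 3.5 = 6.5.

α = 3.5, β = 6.5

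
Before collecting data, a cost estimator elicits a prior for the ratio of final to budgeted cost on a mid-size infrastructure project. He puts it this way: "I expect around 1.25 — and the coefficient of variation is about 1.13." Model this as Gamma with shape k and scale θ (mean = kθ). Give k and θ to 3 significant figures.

k ≈ 0.783, θ ≈ 1.6

For Gamma(k, scale θ): mean = kθ, variance = kθ², so CV = 1/√k.
CV = 1.13, hence k = 1/CV² = 0.783.
Then θ = mean/k = 1.25/0.783 = 1.6.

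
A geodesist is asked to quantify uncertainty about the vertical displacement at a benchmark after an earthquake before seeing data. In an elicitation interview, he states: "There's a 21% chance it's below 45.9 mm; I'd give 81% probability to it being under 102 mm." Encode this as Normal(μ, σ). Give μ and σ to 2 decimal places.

For Normal(μ,σ), the p-quantile is μ + z_p·σ. Here z_{0.21} = -0.8064, z_{0.81} = 0.8779.
So 45.9 = μ − 0.8064σ and 102 = μ + 0.8779σ.
Subtracting: σ = (102 − 45.9)/(0.8779 − (-0.8064)) = 33.31.
Then μ = 45.9 − (-0.8064)·33.31 = 72.76.

μ = 72.76, σ = 33.31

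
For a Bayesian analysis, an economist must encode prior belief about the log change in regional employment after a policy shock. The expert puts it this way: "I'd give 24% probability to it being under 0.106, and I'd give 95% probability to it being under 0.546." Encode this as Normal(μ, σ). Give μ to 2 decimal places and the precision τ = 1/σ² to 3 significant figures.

μ = 0.24, τ = 28.6

The p-quantile of Normal(μ,σ) is μ + z_p·σ, with z_{0.24} = -0.7063 and z_{0.95} = 1.645.
Eliminate σ: μ = (z₂·x₁ − z₁·x₂)/(z₂ − z₁) = (1.645·0.106 − (-0.7063)·0.546)/2.351 = 0.24.
Then σ = (x₂ − x₁)/(z₂ − z₁) = (0.546 − 0.106)/2.351 = 0.19.
Precision τ = 1/σ² = 1/0.1871² = 28.6.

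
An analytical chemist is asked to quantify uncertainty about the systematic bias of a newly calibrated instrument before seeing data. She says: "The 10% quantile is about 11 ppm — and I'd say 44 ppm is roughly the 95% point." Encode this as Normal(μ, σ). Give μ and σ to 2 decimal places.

For Normal(μ,σ), the p-quantile is μ + z_p·σ. Here z_{0.1} = -1.282, z_{0.95} = 1.645.
So 11 = μ − 1.282σ and 44 = μ + 1.645σ.
Subtracting: σ = (44 − 11)/(1.645 − (-1.282)) = 11.28.
Then μ = 11 − (-1.282)·11.28 = 25.45.

μ = 25.45, σ = 11.28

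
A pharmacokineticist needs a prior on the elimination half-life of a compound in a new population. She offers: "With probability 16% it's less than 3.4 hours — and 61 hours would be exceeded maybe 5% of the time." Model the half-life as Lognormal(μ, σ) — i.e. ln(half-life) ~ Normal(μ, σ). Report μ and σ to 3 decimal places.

μ ≈ 2.312, σ ≈ 1.094

If T ~ Lognormal(μ,σ) then ln T ~ Normal(μ,σ), so the p-quantile of ln T is μ + z_p·σ.
ln(3.4) = 1.224 and ln(61) = 4.111; z_{0.16} = -0.9945, z_{0.95} = 1.645.
σ = (4.111 − 1.224)/(1.645 − (-0.9945)) = 1.094.
μ = 1.224 − (-0.9945)·1.094 = 2.312.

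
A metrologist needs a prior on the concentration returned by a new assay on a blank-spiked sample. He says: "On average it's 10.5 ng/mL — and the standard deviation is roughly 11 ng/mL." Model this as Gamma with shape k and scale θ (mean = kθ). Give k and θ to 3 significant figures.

For Gamma(k, scale θ): mean = kθ, variance = kθ², so CV = 1/√k.
CV = SD/mean = 11/10.5 = 1.048, hence k = 1/CV² = 0.911.
Then θ = mean/k = 10.5/0.911 = 11.5.

k ≈ 0.911, θ ≈ 11.5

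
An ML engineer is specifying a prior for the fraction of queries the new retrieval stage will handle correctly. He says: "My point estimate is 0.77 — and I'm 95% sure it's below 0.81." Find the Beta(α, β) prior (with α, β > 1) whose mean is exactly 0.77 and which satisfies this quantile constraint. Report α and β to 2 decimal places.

With mean 0.77 fixed, write α = 0.77s, β = 0.23s where s = α+β.
Need P(θ < 0.81) = 0.95 under Beta(0.77s, 0.23s). Normal approximation: (q−m)/√(m(1−m)/s) ≈ z_{0.95} = 1.64, so s ≈ 0.77·0.23·(1.64)²/(0.81−0.77)² = 299.5.
At s = 299.5: P(θ<0.81) ≈ 0.955. Adjusting to match 0.95 gives s ≈ 282.57.
So α = 0.77·282.57 ≈ 217.58, β = 0.23·282.57 ≈ 64.99.

α ≈ 217.58, β ≈ 64.99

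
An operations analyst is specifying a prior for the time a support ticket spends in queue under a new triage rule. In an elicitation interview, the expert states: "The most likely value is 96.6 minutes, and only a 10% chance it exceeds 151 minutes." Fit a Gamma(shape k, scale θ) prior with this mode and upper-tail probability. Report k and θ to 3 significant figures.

Gamma(k,θ) with k>1 has mode (k−1)θ, so θ = 96.6/(k−1).
Need P(X < 151) = 0.9 with θ tied to k this way. Start at k = 2, θ = 96.6: P(X<151) ≈ 0.463.
Too low — raise k to concentrate. Iterating converges to k ≈ 10.4.
Then θ = 96.6/(10.4−1) ≈ 10.3.

k ≈ 10.4, θ ≈ 10.3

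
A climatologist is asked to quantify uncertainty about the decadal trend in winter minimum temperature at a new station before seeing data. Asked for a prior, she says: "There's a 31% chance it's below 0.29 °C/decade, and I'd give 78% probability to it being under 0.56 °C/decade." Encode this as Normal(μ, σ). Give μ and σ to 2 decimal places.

For Normal(μ,σ), the p-quantile is μ + z_p·σ. Here z_{0.31} = -0.4959, z_{0.78} = 0.7722.
So 0.29 = μ − 0.4959σ and 0.56 = μ + 0.7722σ.
Subtracting: σ = (0.56 − 0.29)/(0.7722 − (-0.4959)) = 0.21.
Then μ = 0.29 − (-0.4959)·0.21 = 0.40.

μ = 0.40, σ = 0.21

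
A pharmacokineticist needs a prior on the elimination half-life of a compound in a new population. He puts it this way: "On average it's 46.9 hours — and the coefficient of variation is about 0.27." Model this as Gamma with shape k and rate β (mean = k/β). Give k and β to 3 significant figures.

k ≈ 13.7, β ≈ 0.292

For Gamma(k, rate β): mean = k/β, variance = k/β², so CV = 1/√k.
CV = 0.27, hence k = 1/CV² = 13.7.
Then β = k/mean = 13.7/46.9 = 0.292.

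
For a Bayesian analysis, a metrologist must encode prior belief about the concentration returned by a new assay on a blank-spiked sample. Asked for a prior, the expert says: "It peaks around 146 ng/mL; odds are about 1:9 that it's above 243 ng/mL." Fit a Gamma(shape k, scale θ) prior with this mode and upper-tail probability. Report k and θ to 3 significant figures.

Gamma(k,θ) with k>1 has mode (k−1)θ, so θ = 146/(k−1).
Need P(X < 243) = 0.9 with θ tied to k this way. Start at k = 2, θ = 146: P(X<243) ≈ 0.496.
Too low — raise k to concentrate. Iterating converges to k ≈ 8.28.
Then θ = 146/(8.28−1) ≈ 20.1.

k ≈ 8.28, θ ≈ 20.1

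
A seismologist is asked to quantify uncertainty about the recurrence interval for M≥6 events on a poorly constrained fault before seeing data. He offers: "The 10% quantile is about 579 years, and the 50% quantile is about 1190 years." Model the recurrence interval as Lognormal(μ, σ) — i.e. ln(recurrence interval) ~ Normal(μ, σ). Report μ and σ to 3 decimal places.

μ ≈ 7.082, σ ≈ 0.562

If T ~ Lognormal(μ,σ) then ln T ~ Normal(μ,σ), so the p-quantile of ln T is μ + z_p·σ.
ln(579) = 6.361 and ln(1190) = 7.082; z_{0.1} = -1.282, z_{0.5} = 0.
σ = (7.082 − 6.361)/(0 − (-1.282)) = 0.562.
μ = 6.361 − (-1.282)·0.562 = 7.082.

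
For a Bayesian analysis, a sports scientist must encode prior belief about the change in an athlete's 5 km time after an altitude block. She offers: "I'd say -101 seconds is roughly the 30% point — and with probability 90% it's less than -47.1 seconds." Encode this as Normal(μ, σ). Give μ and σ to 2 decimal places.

μ = -85.35, σ = 29.85

For Normal(μ,σ), the p-quantile is μ + z_p·σ. Here z_{0.3} = -0.5244, z_{0.9} = 1.282.
So -101 = μ − 0.5244σ and -47.1 = μ + 1.282σ.
Subtracting: σ = (-47.1 − -101)/(1.282 − (-0.5244)) = 29.85.
Then μ = -101 − (-0.5244)·29.85 = -85.35.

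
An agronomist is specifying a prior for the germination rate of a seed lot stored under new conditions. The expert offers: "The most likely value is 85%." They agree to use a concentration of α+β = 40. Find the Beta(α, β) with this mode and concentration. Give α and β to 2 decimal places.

For α,β > 1 the Beta mode is (α−1)/(α+β−2). With α+β = 40, the mode is (α−1)/38.
Set (α−1)/38 = 0.85 → α = 1 + 0.85·38 = 33.30.
β = 40 − α = 6.70.

α = 33.30, β = 6.70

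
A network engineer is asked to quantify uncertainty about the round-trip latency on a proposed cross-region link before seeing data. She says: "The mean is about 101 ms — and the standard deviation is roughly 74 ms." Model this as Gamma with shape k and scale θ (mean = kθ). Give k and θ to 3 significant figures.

k ≈ 1.86, θ ≈ 54.2

For Gamma(k, scale θ): mean = kθ, variance = kθ², so CV = 1/√k.
CV = SD/mean = 74/101 = 0.7327, hence k = 1/CV² = 1.86.
Then θ = mean/k = 101/1.86 = 54.2.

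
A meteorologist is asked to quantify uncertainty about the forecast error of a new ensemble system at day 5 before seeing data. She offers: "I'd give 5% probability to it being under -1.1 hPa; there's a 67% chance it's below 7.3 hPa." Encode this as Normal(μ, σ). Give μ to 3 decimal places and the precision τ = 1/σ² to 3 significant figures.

For Normal(μ,σ), the p-quantile is μ + z_p·σ. Here z_{0.05} = -1.645, z_{0.67} = 0.4399.
So -1.1 = μ − 1.645σ and 7.3 = μ + 0.4399σ.
Subtracting: σ = (7.3 − -1.1)/(0.4399 − (-1.645)) = 4.029.
Then μ = -1.1 − (-1.645)·4.029 = 5.527.
Precision τ = 1/σ² = 1/4.029² = 0.0616.

μ = 5.527, τ = 0.0616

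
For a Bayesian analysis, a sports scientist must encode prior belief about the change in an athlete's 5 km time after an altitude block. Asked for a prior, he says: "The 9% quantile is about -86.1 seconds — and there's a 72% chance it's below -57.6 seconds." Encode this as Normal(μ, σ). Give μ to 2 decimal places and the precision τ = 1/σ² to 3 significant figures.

The p-quantile of Normal(μ,σ) is μ + z_p·σ, with z_{0.09} = -1.341 and z_{0.72} = 0.5828.
Eliminate σ: μ = (z₂·x₁ − z₁·x₂)/(z₂ − z₁) = (0.5828·-86.1 − (-1.341)·-57.6)/1.924 = -66.24.
Then σ = (x₂ − x₁)/(z₂ − z₁) = (-57.6 − -86.1)/1.924 = 14.82.
Precision τ = 1/σ² = 1/14.82² = 0.00456.

μ = -66.24, τ = 0.00456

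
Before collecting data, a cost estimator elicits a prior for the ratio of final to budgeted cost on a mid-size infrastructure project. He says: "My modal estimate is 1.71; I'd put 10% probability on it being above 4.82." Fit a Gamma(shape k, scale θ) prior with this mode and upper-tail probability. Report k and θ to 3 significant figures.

Gamma(k,θ) with k>1 has mode (k−1)θ, so θ = 1.71/(k−1).
Need P(X < 4.82) = 0.9 with θ tied to k this way. Start at k = 2, θ = 1.71: P(X<4.82) ≈ 0.772.
Too low — raise k to concentrate. Iterating converges to k ≈ 2.78.
Then θ = 1.71/(2.78−1) ≈ 0.962.

k ≈ 2.78, θ ≈ 0.962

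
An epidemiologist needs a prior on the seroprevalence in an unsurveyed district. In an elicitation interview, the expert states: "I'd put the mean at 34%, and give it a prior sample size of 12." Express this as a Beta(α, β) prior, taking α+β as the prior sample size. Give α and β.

Under the effective-sample-size interpretation, Beta(α, β) has prior mean α/(α+β) and prior sample size α+β.
So α+β = 12 and α/(α+β) = 0.34, giving α = 0.34·12 = 4.08 and β = 12 − 4.08 = 7.92.

α = 4.08, β = 7.92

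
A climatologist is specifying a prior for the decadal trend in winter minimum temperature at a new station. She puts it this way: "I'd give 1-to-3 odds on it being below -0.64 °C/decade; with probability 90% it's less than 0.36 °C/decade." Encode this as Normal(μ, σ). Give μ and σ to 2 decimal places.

μ = -0.30, σ = 0.51

For Normal(μ,σ), the p-quantile is μ + z_p·σ. Here z_{0.25} = -0.6745, z_{0.9} = 1.282.
So -0.64 = μ − 0.6745σ and 0.36 = μ + 1.282σ.
Subtracting: σ = (0.36 − -0.64)/(1.282 − (-0.6745)) = 0.51.
Then μ = -0.64 − (-0.6745)·0.51 = -0.30.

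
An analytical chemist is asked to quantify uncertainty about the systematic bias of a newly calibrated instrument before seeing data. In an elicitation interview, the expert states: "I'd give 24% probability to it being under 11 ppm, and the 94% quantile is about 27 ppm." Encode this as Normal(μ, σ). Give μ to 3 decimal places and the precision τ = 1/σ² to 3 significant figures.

μ = 15.998, τ = 0.02

For Normal(μ,σ), the p-quantile is μ + z_p·σ. Here z_{0.24} = -0.7063, z_{0.94} = 1.555.
So 11 = μ − 0.7063σ and 27 = μ + 1.555σ.
Subtracting: σ = (27 − 11)/(1.555 − (-0.7063)) = 7.076.
Then μ = 11 − (-0.7063)·7.076 = 15.998.
Precision τ = 1/σ² = 1/7.076² = 0.02.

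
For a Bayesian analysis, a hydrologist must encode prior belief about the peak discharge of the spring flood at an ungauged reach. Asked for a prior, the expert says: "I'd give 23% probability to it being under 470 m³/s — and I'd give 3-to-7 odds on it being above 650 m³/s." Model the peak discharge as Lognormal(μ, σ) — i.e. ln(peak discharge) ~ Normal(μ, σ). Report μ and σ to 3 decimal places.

μ ≈ 6.342, σ ≈ 0.257

If T ~ Lognormal(μ,σ) then ln T ~ Normal(μ,σ), so the p-quantile of ln T is μ + z_p·σ.
ln(470) = 6.153 and ln(650) = 6.477; z_{0.23} = -0.7388, z_{0.7} = 0.5244.
σ = (6.477 − 6.153)/(0.5244 − (-0.7388)) = 0.257.
μ = 6.153 − (-0.7388)·0.257 = 6.342.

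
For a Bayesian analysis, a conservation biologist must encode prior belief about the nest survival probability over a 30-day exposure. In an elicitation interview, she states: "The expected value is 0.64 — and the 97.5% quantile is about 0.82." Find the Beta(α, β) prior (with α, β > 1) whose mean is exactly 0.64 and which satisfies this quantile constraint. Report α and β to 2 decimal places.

α ≈ 14.41, β ≈ 8.11

With mean 0.64 fixed, write α = 0.64s, β = 0.36s where s = α+β.
Need P(θ < 0.82) = 0.975 under Beta(0.64s, 0.36s). Normal approximation: (q−m)/√(m(1−m)/s) ≈ z_{0.975} = 1.96, so s ≈ 0.64·0.36·(1.96)²/(0.82−0.64)² = 27.3.
At s = 27.3: P(θ<0.82) ≈ 0.985. Adjusting to match 0.975 gives s ≈ 22.52.
So α = 0.64·22.52 ≈ 14.41, β = 0.36·22.52 ≈ 8.11.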